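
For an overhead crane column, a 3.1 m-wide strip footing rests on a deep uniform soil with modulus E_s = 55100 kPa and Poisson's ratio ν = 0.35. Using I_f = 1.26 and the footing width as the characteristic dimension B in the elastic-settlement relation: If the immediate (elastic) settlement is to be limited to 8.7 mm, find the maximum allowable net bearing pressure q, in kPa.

S_e = q·B·(1−ν²)/E_s · I_f  ⇒  q = S_e·E_s / (B·(1−ν²)·I_f).
q = 0.0087 × 55100 / (3.1 × 0.8775 × 1.26) = 139.9 kPa

q ≈ 140 kPa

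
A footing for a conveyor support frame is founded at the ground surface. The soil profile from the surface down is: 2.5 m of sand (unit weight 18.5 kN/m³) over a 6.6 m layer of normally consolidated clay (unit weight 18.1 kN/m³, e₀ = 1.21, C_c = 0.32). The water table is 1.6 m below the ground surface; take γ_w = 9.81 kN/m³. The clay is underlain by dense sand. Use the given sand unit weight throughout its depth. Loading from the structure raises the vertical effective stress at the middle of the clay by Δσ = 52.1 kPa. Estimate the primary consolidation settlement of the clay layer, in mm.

S_c ≈ 245 mm

Mid-depth of clay below the ground surface: z = 2.5 + 6.6/2 = 5.8 m.
Total vertical stress at mid-clay: σ_v = 18.5×2.5 + 18.1×3.3 = 105.98 kPa.
Pore pressure: u = 9.81×(5.8 − 1.6) = 41.202 kPa.
Initial effective stress: σ'_0 = σ_v − u = 105.98 − 41.202 = 64.778 kPa.
Final effective stress: σ'_f = σ'_0 + Δσ = 64.778 + 52.1 = 116.88 kPa.
Normally consolidated clay, so the full stress increment lies on the virgin compression line:
S_c = C_c·H/(1+e₀)·log₁₀(σ'_f/σ'_0) = 0.32×6.6/(1+1.21)×log₁₀(116.88/64.778)
    = 0.95566 × 0.25631 = 0.2449 m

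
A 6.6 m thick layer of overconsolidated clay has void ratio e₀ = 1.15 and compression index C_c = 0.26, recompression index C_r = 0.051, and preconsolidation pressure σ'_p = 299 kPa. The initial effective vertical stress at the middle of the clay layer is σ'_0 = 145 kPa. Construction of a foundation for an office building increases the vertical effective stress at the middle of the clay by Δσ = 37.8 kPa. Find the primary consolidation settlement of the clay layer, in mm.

S_c ≈ 15.8 mm

Final effective stress: σ'_f = 145 + 37.8 = 182.8 kPa.
σ'_f = 182.8 ≤ σ'_p = 299 kPa, so the clay remains overconsolidated and only the recompression index applies:
S_c = C_r·H/(1+e₀)·log₁₀(σ'_f/σ'_0) = 0.051×6.6/2.15×log₁₀(182.8/145)
    = 0.15656 × 0.10061 = 0.01575 m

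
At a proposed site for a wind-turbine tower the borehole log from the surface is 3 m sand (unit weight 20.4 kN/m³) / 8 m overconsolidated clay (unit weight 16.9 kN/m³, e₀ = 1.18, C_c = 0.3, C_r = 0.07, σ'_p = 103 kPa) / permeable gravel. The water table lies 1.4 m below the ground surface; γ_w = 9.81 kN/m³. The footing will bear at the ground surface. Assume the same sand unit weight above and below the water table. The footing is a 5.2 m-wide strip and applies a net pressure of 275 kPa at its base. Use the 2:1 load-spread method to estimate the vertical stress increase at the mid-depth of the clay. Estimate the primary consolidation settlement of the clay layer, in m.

S_c ≈ 0.333 m

Mid-depth of clay below the ground surface: z = 3 + 8/2 = 7 m.
Total vertical stress at mid-clay: σ_v = 20.4×3 + 16.9×4 = 128.8 kPa.
Pore pressure: u = 9.81×(7 − 1.4) = 54.936 kPa.
Initial effective stress: σ'_0 = σ_v − u = 128.8 − 54.936 = 73.864 kPa.
Stress increase at mid-clay by the 2:1 spreading method:
Δσ = qB/(B+z) = 275×5.2/(5.2+7) = 117.21 kPa
Final effective stress: σ'_f = 73.864 + 117.21 = 191.07 kPa.
σ'_f = 191.07 > σ'_p = 103 kPa, so the stress path crosses the preconsolidation pressure — recompression up to σ'_p, then virgin compression beyond:
S_c = H/(1+e₀)·[C_r·log₁₀(σ'_p/σ'_0) + C_c·log₁₀(σ'_f/σ'_p)]
    = 8/2.18 × [0.07×log₁₀(103/73.864) + 0.3×log₁₀(191.07/103)]
    = 3.6697 × [0.010108 + 0.080507] = 0.3325 m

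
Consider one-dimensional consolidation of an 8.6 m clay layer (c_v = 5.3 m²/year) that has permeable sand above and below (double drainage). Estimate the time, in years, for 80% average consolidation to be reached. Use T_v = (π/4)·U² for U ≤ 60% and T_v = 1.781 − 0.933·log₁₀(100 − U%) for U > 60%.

Drainage path length: H_d = H/2 = 4.3 m (double drainage).
U > 60%: T_v = 1.781 − 0.933·log₁₀(100 − 80) = 0.56714.
t = T_v·H_d²/c_v = 0.56714×4.3²/5.3 = 1.979 years.

t ≈ 1.98 years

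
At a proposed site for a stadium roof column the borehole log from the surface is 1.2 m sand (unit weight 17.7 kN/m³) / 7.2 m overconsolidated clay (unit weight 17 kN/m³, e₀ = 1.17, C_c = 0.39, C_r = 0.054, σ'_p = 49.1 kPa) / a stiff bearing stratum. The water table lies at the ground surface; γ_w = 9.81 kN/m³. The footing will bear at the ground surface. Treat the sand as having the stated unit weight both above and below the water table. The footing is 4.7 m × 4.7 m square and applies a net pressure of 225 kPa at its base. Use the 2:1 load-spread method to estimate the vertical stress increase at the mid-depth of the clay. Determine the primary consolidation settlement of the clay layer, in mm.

Mid-depth of clay below the ground surface: z = 1.2 + 7.2/2 = 4.8 m.
Total vertical stress at mid-clay: σ_v = 17.7×1.2 + 17×3.6 = 82.44 kPa.
Pore pressure: u = 9.81×(4.8 − 0) = 47.088 kPa.
Initial effective stress: σ'_0 = σ_v − u = 82.44 − 47.088 = 35.352 kPa.
Stress increase at mid-clay by the 2:1 spreading method:
Δσ = qBL/((B+z)(L+z)) = 225×4.7×4.7/((4.7+4.8)(4.7+4.8)) = 55.072 kPa
Final effective stress: σ'_f = 35.352 + 55.072 = 90.424 kPa.
σ'_f = 90.424 > σ'_p = 49.1 kPa, so the stress path crosses the preconsolidation pressure — recompression up to σ'_p, then virgin compression beyond:
S_c = H/(1+e₀)·[C_r·log₁₀(σ'_p/σ'_0) + C_c·log₁₀(σ'_f/σ'_p)]
    = 7.2/2.17 × [0.054×log₁₀(49.1/35.352) + 0.39×log₁₀(90.424/49.1)]
    = 3.318 × [0.007704 + 0.10343] = 0.3687 m

S_c ≈ 369 mm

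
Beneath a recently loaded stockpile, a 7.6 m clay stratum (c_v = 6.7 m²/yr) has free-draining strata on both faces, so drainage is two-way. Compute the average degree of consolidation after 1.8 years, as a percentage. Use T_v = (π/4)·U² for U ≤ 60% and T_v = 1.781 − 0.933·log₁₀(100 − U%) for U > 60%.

U ≈ 89.7 %

Drainage path length: H_d = H/2 = 3.8 m (double drainage).
T_v = c_v·t/H_d² = 6.7×1.8/3.8² = 0.83518.
T_v = 0.83518 corresponds to the U > 60% branch:
U = 1 − 10^((1.781 − T_v)/0.933)/100 = 0.8968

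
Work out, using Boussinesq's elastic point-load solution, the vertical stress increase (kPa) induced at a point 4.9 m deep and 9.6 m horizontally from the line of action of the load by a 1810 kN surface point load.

Boussinesq vertical stress below a point load on an elastic half-space:
Δσ_z = 3P/(2πz²) · [1 + (r/z)²]^(−5/2)
r/z = 9.6/4.9 = 1.9592; [1+(r/z)²]^(−5/2) = 0.01942.
Δσ_z = 3×1810/(2π×4.9²) × 0.01942 = 35.994 × 0.01942 = 0.699 kPa

Δσ_z ≈ 0.699 kPa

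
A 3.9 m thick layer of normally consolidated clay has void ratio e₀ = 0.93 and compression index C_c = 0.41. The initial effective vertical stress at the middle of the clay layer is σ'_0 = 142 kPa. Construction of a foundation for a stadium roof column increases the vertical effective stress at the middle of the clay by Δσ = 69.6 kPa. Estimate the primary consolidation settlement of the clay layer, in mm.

S_c ≈ 144 mm

Final effective stress: σ'_f = σ'_0 + Δσ = 142 + 69.6 = 211.6 kPa.
Normally consolidated clay, so the full stress increment lies on the virgin compression line:
S_c = C_c·H/(1+e₀)·log₁₀(σ'_f/σ'_0) = 0.41×3.9/(1+0.93)×log₁₀(211.6/142)
    = 0.8285 × 0.17323 = 0.1435 m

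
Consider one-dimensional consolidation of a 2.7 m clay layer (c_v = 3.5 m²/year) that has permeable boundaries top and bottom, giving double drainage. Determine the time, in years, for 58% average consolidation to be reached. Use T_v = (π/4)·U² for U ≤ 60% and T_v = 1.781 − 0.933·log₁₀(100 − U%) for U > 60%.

t ≈ 0.138 years

Drainage path length: H_d = H/2 = 1.35 m (double drainage).
U ≤ 60%: T_v = (π/4)·U² = (π/4)×0.58² = 0.26421.
t = T_v·H_d²/c_v = 0.26421×1.35²/3.5 = 0.1376 years.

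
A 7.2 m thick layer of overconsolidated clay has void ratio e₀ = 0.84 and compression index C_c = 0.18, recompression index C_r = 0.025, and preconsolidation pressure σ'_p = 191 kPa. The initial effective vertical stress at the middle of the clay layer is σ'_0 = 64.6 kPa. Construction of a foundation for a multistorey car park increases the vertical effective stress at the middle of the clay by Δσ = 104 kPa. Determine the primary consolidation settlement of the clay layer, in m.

S_c ≈ 0.0408 m

Final effective stress: σ'_f = 64.6 + 104 = 168.6 kPa.
σ'_f = 168.6 ≤ σ'_p = 191 kPa, so the clay remains overconsolidated and only the recompression index applies:
S_c = C_r·H/(1+e₀)·log₁₀(σ'_f/σ'_0) = 0.025×7.2/1.84×log₁₀(168.6/64.6)
    = 0.097825 × 0.41663 = 0.04076 m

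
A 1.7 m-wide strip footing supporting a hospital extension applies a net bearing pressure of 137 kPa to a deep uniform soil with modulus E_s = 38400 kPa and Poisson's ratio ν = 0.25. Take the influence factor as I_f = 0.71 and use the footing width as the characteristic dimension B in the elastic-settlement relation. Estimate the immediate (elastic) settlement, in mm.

Immediate (elastic) settlement: S_e = q·B·(1−ν²)/E_s · I_f.
S_e = 137 × 1.7 × (1 − 0.25²) / 38400 × 0.71
    = 137 × 1.7 × 0.9375 / 38400 × 0.71
    = 0.004037 m = 4.037 mm

S_e ≈ 4.04 mm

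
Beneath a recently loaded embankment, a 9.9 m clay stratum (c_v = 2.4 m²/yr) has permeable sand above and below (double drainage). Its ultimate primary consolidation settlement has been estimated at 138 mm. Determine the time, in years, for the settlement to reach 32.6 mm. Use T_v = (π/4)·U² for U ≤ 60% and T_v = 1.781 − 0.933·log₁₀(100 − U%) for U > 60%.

Drainage path length: H_d = H/2 = 4.95 m (double drainage).
U = S(t)/S_ult = 32.6/138 = 0.2362.
U ≤ 60%: T_v = (π/4)·U² = (π/4)×0.23623² = 0.04383.
t = T_v·H_d²/c_v = 0.04383×4.95²/2.4 = 0.4475 years.

t ≈ 0.447 years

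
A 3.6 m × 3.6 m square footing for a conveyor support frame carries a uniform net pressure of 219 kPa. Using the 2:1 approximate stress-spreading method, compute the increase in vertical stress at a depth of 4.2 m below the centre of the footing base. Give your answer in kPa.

By the 2:1 method the load spreads at 1 horizontal : 2 vertical, so at depth z the loaded area has grown by z in each plan dimension:
Δσ = qBL/((B+z)(L+z)) = 219×3.6×3.6/((3.6+4.2)(3.6+4.2)) = 46.651 kPa

Δσ_z ≈ 46.7 kPa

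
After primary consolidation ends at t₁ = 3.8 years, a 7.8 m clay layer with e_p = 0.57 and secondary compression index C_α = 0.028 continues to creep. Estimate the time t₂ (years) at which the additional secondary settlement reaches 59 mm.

t₂ ≈ 10.1 years

S_s = C_α·H/(1+e_p)·log₁₀(t₂/t₁) ⇒ log₁₀(t₂/t₁) = S_s·(1+e_p)/(C_α·H).
log₁₀(t₂/t₁) = 0.059 × (1+0.57) / (0.028×7.8) = 0.4241
t₂ = t₁ × 10^0.4241 = 3.8 × 2.655 = 10.09 years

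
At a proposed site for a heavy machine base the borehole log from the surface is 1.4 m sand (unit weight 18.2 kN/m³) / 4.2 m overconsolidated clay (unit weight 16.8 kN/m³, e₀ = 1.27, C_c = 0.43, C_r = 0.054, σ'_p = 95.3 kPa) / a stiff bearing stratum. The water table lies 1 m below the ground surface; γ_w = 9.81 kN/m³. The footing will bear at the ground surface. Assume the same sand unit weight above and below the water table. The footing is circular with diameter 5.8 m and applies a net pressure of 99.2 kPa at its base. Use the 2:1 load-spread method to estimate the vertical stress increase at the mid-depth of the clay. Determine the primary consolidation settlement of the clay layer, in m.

Mid-depth of clay below the ground surface: z = 1.4 + 4.2/2 = 3.5 m.
Total vertical stress at mid-clay: σ_v = 18.2×1.4 + 16.8×2.1 = 60.76 kPa.
Pore pressure: u = 9.81×(3.5 − 1) = 24.525 kPa.
Initial effective stress: σ'_0 = σ_v − u = 60.76 − 24.525 = 36.235 kPa.
Stress increase at mid-clay by the 2:1 spreading method:
Δσ ≈ qD²/(D+z)² = 99.2×5.8²/(5.8+3.5)² = 38.584 kPa
Final effective stress: σ'_f = 36.235 + 38.584 = 74.819 kPa.
σ'_f = 74.819 ≤ σ'_p = 95.3 kPa, so the clay remains overconsolidated and only the recompression index applies:
S_c = C_r·H/(1+e₀)·log₁₀(σ'_f/σ'_0) = 0.054×4.2/2.27×log₁₀(74.819/36.235)
    = 0.099911 × 0.31488 = 0.03146 m

S_c ≈ 0.0315 m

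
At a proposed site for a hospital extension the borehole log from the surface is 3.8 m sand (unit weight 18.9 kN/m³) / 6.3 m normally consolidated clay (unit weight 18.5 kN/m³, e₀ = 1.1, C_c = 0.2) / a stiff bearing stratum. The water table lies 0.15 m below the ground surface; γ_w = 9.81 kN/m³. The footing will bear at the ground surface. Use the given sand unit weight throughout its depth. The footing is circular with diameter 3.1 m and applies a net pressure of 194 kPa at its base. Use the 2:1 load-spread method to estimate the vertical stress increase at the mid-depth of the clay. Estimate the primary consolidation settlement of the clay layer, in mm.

Mid-depth of clay below the ground surface: z = 3.8 + 6.3/2 = 6.95 m.
Total vertical stress at mid-clay: σ_v = 18.9×3.8 + 18.5×3.15 = 130.09 kPa.
Pore pressure: u = 9.81×(6.95 − 0.15) = 66.708 kPa.
Initial effective stress: σ'_0 = σ_v − u = 130.09 − 66.708 = 63.382 kPa.
Stress increase at mid-clay by the 2:1 spreading method:
Δσ ≈ qD²/(D+z)² = 194×3.1²/(3.1+6.95)² = 18.458 kPa
Final effective stress: σ'_f = σ'_0 + Δσ = 63.382 + 18.458 = 81.84 kPa.
Normally consolidated clay, so the full stress increment lies on the virgin compression line:
S_c = C_c·H/(1+e₀)·log₁₀(σ'_f/σ'_0) = 0.2×6.3/(1+1.1)×log₁₀(81.84/63.382)
    = 0.6 × 0.111 = 0.0666 m

S_c ≈ 66.6 mm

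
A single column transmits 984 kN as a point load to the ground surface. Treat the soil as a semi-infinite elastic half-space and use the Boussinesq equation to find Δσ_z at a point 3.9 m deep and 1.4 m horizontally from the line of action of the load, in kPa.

Δσ_z ≈ 22.8 kPa

Boussinesq vertical stress below a point load on an elastic half-space:
Δσ_z = 3P/(2πz²) · [1 + (r/z)²]^(−5/2)
r/z = 1.4/3.9 = 0.35897; [1+(r/z)²]^(−5/2) = 0.73858.
Δσ_z = 3×984/(2π×3.9²) × 0.73858 = 30.889 × 0.73858 = 22.81 kPa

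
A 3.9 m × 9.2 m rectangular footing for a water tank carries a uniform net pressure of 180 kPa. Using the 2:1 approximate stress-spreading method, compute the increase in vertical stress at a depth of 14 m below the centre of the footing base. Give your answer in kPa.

By the 2:1 method the load spreads at 1 horizontal : 2 vertical, so at depth z the loaded area has grown by z in each plan dimension:
Δσ = qBL/((B+z)(L+z)) = 180×3.9×9.2/((3.9+14)(9.2+14)) = 15.552 kPa

Δσ_z ≈ 15.6 kPa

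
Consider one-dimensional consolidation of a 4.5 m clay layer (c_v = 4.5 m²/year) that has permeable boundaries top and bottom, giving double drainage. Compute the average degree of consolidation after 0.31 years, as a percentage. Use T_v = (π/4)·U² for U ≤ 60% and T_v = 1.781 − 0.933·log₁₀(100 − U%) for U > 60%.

Drainage path length: H_d = H/2 = 2.25 m (double drainage).
T_v = c_v·t/H_d² = 4.5×0.31/2.25² = 0.27556.
T_v = 0.27556 corresponds to the U ≤ 60% branch:
U = √(4T_v/π) = 0.5923

U ≈ 59.2 %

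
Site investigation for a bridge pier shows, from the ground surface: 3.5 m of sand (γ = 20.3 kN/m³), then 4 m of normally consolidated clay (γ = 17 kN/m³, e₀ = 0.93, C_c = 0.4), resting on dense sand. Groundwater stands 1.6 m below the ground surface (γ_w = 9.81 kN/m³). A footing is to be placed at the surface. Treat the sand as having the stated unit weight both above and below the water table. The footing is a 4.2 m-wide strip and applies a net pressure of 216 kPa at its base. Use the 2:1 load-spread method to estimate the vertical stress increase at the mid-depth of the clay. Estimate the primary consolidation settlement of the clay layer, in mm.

Mid-depth of clay below the ground surface: z = 3.5 + 4/2 = 5.5 m.
Total vertical stress at mid-clay: σ_v = 20.3×3.5 + 17×2 = 105.05 kPa.
Pore pressure: u = 9.81×(5.5 − 1.6) = 38.259 kPa.
Initial effective stress: σ'_0 = σ_v − u = 105.05 − 38.259 = 66.791 kPa.
Stress increase at mid-clay by the 2:1 spreading method:
Δσ = qB/(B+z) = 216×4.2/(4.2+5.5) = 93.526 kPa
Final effective stress: σ'_f = σ'_0 + Δσ = 66.791 + 93.526 = 160.32 kPa.
Normally consolidated clay, so the full stress increment lies on the virgin compression line:
S_c = C_c·H/(1+e₀)·log₁₀(σ'_f/σ'_0) = 0.4×4/(1+0.93)×log₁₀(160.32/66.791)
    = 0.82902 × 0.38027 = 0.3153 m

S_c ≈ 315 mm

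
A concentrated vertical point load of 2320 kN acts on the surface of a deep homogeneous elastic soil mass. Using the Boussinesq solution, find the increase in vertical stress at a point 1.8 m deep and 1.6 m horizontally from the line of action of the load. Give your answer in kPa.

Boussinesq vertical stress below a point load on an elastic half-space:
Δσ_z = 3P/(2πz²) · [1 + (r/z)²]^(−5/2)
r/z = 1.6/1.8 = 0.88889; [1+(r/z)²]^(−5/2) = 0.23323.
Δσ_z = 3×2320/(2π×1.8²) × 0.23323 = 341.89 × 0.23323 = 79.74 kPa

Δσ_z ≈ 79.7 kPa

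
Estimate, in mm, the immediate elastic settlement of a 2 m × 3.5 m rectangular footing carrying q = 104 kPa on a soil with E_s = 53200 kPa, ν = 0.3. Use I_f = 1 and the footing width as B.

S_e ≈ 3.56 mm

Immediate (elastic) settlement: S_e = q·B·(1−ν²)/E_s · I_f.
S_e = 104 × 2 × (1 − 0.3²) / 53200 × 1
    = 104 × 2 × 0.91 / 53200 × 1
    = 0.003558 m = 3.558 mm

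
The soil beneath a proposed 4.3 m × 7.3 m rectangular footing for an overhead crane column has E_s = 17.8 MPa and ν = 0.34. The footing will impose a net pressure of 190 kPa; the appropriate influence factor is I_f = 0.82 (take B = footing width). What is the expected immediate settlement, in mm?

S_e ≈ 33.3 mm

Immediate (elastic) settlement: S_e = q·B·(1−ν²)/E_s · I_f.
E_s = 17.8 MPa = 17800 kPa.
S_e = 190 × 4.3 × (1 − 0.34²) / 17800 × 0.82
    = 190 × 4.3 × 0.8844 / 17800 × 0.82
    = 0.03329 m = 33.29 mm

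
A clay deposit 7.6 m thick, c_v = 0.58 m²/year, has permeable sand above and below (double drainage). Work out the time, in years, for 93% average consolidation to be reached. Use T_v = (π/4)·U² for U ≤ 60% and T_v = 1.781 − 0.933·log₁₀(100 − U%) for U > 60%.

t ≈ 24.7 years

Drainage path length: H_d = H/2 = 3.8 m (double drainage).
U > 60%: T_v = 1.781 − 0.933·log₁₀(100 − 93) = 0.99252.
t = T_v·H_d²/c_v = 0.99252×3.8²/0.58 = 24.71 years.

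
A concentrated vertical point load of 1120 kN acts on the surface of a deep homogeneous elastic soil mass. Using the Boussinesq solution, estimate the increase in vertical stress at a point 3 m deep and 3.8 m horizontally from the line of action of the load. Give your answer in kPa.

Boussinesq vertical stress below a point load on an elastic half-space:
Δσ_z = 3P/(2πz²) · [1 + (r/z)²]^(−5/2)
r/z = 3.8/3 = 1.2667; [1+(r/z)²]^(−5/2) = 0.091351.
Δσ_z = 3×1120/(2π×3²) × 0.091351 = 59.418 × 0.091351 = 5.428 kPa

Δσ_z ≈ 5.43 kPa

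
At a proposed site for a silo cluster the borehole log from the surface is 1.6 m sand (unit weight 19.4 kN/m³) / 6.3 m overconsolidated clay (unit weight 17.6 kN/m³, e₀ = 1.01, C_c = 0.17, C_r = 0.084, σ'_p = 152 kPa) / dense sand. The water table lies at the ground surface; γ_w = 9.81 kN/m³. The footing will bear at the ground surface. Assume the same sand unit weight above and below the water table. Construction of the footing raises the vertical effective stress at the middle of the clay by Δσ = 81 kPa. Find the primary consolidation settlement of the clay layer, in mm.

S_c ≈ 127 mm

Mid-depth of clay below the ground surface: z = 1.6 + 6.3/2 = 4.75 m.
Total vertical stress at mid-clay: σ_v = 19.4×1.6 + 17.6×3.15 = 86.48 kPa.
Pore pressure: u = 9.81×(4.75 − 0) = 46.598 kPa.
Initial effective stress: σ'_0 = σ_v − u = 86.48 − 46.598 = 39.882 kPa.
Final effective stress: σ'_f = 39.882 + 81 = 120.88 kPa.
σ'_f = 120.88 ≤ σ'_p = 152 kPa, so the clay remains overconsolidated and only the recompression index applies:
S_c = C_r·H/(1+e₀)·log₁₀(σ'_f/σ'_0) = 0.084×6.3/2.01×log₁₀(120.88/39.882)
    = 0.26328 × 0.48158 = 0.1268 m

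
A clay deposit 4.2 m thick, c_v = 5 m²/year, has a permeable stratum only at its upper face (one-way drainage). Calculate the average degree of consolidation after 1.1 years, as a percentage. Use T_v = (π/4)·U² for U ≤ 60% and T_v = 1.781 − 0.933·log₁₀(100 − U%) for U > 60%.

U ≈ 62.4 %

Drainage path length: H_d = H = 4.2 m (single drainage).
T_v = c_v·t/H_d² = 5×1.1/4.2² = 0.31179.
T_v = 0.31179 corresponds to the U > 60% branch:
U = 1 − 10^((1.781 − T_v)/0.933)/100 = 0.6244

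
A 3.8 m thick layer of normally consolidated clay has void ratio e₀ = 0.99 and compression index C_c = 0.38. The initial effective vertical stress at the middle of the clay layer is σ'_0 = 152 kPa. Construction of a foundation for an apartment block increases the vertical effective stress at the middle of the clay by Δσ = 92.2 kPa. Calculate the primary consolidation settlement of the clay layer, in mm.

Final effective stress: σ'_f = σ'_0 + Δσ = 152 + 92.2 = 244.2 kPa.
Normally consolidated clay, so the full stress increment lies on the virgin compression line:
S_c = C_c·H/(1+e₀)·log₁₀(σ'_f/σ'_0) = 0.38×3.8/(1+0.99)×log₁₀(244.2/152)
    = 0.72563 × 0.2059 = 0.1494 m

S_c ≈ 149 mm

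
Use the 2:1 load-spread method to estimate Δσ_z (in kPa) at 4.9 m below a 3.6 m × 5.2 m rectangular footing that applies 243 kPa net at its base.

By the 2:1 method the load spreads at 1 horizontal : 2 vertical, so at depth z the loaded area has grown by z in each plan dimension:
Δσ = qBL/((B+z)(L+z)) = 243×3.6×5.2/((3.6+4.9)(5.2+4.9)) = 52.987 kPa

Δσ_z ≈ 53 kPa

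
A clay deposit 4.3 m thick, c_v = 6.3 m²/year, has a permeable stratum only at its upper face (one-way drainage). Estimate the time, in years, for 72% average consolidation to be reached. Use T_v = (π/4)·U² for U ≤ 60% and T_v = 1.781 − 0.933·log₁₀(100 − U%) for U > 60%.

t ≈ 1.26 years

Drainage path length: H_d = H = 4.3 m (single drainage).
U > 60%: T_v = 1.781 − 0.933·log₁₀(100 − 72) = 0.4308.
t = T_v·H_d²/c_v = 0.4308×4.3²/6.3 = 1.264 years.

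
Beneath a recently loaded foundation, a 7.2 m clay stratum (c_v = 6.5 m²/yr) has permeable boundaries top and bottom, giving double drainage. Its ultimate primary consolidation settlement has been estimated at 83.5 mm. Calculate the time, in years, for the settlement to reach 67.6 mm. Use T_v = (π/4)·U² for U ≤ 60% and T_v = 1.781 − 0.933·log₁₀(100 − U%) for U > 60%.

t ≈ 1.17 years

Drainage path length: H_d = H/2 = 3.6 m (double drainage).
U = S(t)/S_ult = 67.6/83.5 = 0.8096.
U > 60%: T_v = 1.781 − 0.933·log₁₀(100 − 80.958) = 0.58703.
t = T_v·H_d²/c_v = 0.58703×3.6²/6.5 = 1.17 years.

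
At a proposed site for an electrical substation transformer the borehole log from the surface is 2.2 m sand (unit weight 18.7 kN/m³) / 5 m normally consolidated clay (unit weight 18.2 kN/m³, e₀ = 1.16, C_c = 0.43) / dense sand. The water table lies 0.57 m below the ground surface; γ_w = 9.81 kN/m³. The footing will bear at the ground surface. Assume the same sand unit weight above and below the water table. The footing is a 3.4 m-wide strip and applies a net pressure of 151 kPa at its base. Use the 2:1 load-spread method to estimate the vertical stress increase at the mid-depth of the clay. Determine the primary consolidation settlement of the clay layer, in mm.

Mid-depth of clay below the ground surface: z = 2.2 + 5/2 = 4.7 m.
Total vertical stress at mid-clay: σ_v = 18.7×2.2 + 18.2×2.5 = 86.64 kPa.
Pore pressure: u = 9.81×(4.7 − 0.57) = 40.515 kPa.
Initial effective stress: σ'_0 = σ_v − u = 86.64 − 40.515 = 46.125 kPa.
Stress increase at mid-clay by the 2:1 spreading method:
Δσ = qB/(B+z) = 151×3.4/(3.4+4.7) = 63.383 kPa
Final effective stress: σ'_f = σ'_0 + Δσ = 46.125 + 63.383 = 109.51 kPa.
Normally consolidated clay, so the full stress increment lies on the virgin compression line:
S_c = C_c·H/(1+e₀)·log₁₀(σ'_f/σ'_0) = 0.43×5/(1+1.16)×log₁₀(109.51/46.125)
    = 0.99537 × 0.37552 = 0.3738 m

S_c ≈ 374 mm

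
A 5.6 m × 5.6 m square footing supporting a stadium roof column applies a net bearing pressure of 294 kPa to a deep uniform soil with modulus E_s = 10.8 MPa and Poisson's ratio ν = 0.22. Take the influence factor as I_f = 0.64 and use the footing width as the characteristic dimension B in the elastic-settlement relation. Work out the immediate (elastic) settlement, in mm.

S_e ≈ 92.8 mm

Immediate (elastic) settlement: S_e = q·B·(1−ν²)/E_s · I_f.
E_s = 10.8 MPa = 10800 kPa.
S_e = 294 × 5.6 × (1 − 0.22²) / 10800 × 0.64
    = 294 × 5.6 × 0.9516 / 10800 × 0.64
    = 0.09284 m = 92.84 mm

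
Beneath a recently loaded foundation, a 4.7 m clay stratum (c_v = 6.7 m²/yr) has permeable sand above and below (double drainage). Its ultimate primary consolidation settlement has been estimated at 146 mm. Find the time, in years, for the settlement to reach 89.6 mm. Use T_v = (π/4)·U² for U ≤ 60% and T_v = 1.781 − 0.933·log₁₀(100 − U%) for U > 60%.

Drainage path length: H_d = H/2 = 2.35 m (double drainage).
U = S(t)/S_ult = 89.6/146 = 0.6137.
U > 60%: T_v = 1.781 − 0.933·log₁₀(100 − 61.37) = 0.3004.
t = T_v·H_d²/c_v = 0.3004×2.35²/6.7 = 0.2476 years.

t ≈ 0.248 years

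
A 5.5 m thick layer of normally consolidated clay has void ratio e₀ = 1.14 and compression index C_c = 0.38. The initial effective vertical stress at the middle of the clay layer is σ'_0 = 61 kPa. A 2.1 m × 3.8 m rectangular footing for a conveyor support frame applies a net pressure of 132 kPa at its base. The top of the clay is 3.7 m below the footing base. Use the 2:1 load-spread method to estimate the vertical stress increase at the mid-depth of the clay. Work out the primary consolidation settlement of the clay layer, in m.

Mid-depth of clay below the footing base: z = 3.7 + 5.5/2 = 6.45 m.
Stress increase at mid-clay by the 2:1 spreading method:
Δσ = qBL/((B+z)(L+z)) = 132×2.1×3.8/((2.1+6.45)(3.8+6.45)) = 12.02 kPa
Final effective stress: σ'_f = σ'_0 + Δσ = 61 + 12.02 = 73.02 kPa.
Normally consolidated clay, so the full stress increment lies on the virgin compression line:
S_c = C_c·H/(1+e₀)·log₁₀(σ'_f/σ'_0) = 0.38×5.5/(1+1.14)×log₁₀(73.02/61)
    = 0.97664 × 0.078112 = 0.07629 m

S_c ≈ 0.0763 m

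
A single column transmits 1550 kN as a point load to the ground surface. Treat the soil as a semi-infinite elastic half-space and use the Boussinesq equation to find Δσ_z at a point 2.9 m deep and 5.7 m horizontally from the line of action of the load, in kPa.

Boussinesq vertical stress below a point load on an elastic half-space:
Δσ_z = 3P/(2πz²) · [1 + (r/z)²]^(−5/2)
r/z = 5.7/2.9 = 1.9655; [1+(r/z)²]^(−5/2) = 0.019173.
Δσ_z = 3×1550/(2π×2.9²) × 0.019173 = 87.999 × 0.019173 = 1.687 kPa

Δσ_z ≈ 1.69 kPa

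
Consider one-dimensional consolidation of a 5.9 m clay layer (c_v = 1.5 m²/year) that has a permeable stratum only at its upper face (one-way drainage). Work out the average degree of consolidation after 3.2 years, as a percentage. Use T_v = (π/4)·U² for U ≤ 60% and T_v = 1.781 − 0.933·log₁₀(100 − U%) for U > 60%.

Drainage path length: H_d = H = 5.9 m (single drainage).
T_v = c_v·t/H_d² = 1.5×3.2/5.9² = 0.13789.
T_v = 0.13789 corresponds to the U ≤ 60% branch:
U = √(4T_v/π) = 0.419

U ≈ 41.9 %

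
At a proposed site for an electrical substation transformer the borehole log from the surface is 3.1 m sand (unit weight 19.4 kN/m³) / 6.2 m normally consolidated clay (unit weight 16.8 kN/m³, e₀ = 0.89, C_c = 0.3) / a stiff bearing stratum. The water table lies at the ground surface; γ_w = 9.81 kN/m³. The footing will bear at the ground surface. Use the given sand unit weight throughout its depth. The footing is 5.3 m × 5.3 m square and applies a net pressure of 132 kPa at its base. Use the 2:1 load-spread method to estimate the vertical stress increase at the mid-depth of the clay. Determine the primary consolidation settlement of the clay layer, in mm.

S_c ≈ 186 mm

Mid-depth of clay below the ground surface: z = 3.1 + 6.2/2 = 6.2 m.
Total vertical stress at mid-clay: σ_v = 19.4×3.1 + 16.8×3.1 = 112.22 kPa.
Pore pressure: u = 9.81×(6.2 − 0) = 60.822 kPa.
Initial effective stress: σ'_0 = σ_v − u = 112.22 − 60.822 = 51.398 kPa.
Stress increase at mid-clay by the 2:1 spreading method:
Δσ = qBL/((B+z)(L+z)) = 132×5.3×5.3/((5.3+6.2)(5.3+6.2)) = 28.037 kPa
Final effective stress: σ'_f = σ'_0 + Δσ = 51.398 + 28.037 = 79.435 kPa.
Normally consolidated clay, so the full stress increment lies on the virgin compression line:
S_c = C_c·H/(1+e₀)·log₁₀(σ'_f/σ'_0) = 0.3×6.2/(1+0.89)×log₁₀(79.435/51.398)
    = 0.98413 × 0.18907 = 0.1861 m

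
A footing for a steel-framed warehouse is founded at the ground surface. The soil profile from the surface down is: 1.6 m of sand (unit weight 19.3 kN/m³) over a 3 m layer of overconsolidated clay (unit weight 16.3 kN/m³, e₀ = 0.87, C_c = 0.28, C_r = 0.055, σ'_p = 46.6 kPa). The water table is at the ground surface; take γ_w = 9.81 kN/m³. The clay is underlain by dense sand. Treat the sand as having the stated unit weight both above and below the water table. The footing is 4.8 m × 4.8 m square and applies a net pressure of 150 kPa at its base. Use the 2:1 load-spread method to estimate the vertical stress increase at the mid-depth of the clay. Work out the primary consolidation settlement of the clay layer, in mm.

S_c ≈ 130 mm

Mid-depth of clay below the ground surface: z = 1.6 + 3/2 = 3.1 m.
Total vertical stress at mid-clay: σ_v = 19.3×1.6 + 16.3×1.5 = 55.33 kPa.
Pore pressure: u = 9.81×(3.1 − 0) = 30.411 kPa.
Initial effective stress: σ'_0 = σ_v − u = 55.33 − 30.411 = 24.919 kPa.
Stress increase at mid-clay by the 2:1 spreading method:
Δσ = qBL/((B+z)(L+z)) = 150×4.8×4.8/((4.8+3.1)(4.8+3.1)) = 55.376 kPa
Final effective stress: σ'_f = 24.919 + 55.376 = 80.295 kPa.
σ'_f = 80.295 > σ'_p = 46.6 kPa, so the stress path crosses the preconsolidation pressure — recompression up to σ'_p, then virgin compression beyond:
S_c = H/(1+e₀)·[C_r·log₁₀(σ'_p/σ'_0) + C_c·log₁₀(σ'_f/σ'_p)]
    = 3/1.87 × [0.055×log₁₀(46.6/24.919) + 0.28×log₁₀(80.295/46.6)]
    = 1.6043 × [0.014952 + 0.066165] = 0.1301 m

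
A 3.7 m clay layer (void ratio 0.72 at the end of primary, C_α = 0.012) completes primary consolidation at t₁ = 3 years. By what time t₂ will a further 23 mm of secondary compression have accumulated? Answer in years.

S_s = C_α·H/(1+e_p)·log₁₀(t₂/t₁) ⇒ log₁₀(t₂/t₁) = S_s·(1+e_p)/(C_α·H).
log₁₀(t₂/t₁) = 0.023 × (1+0.72) / (0.012×3.7) = 0.891
t₂ = t₁ × 10^0.891 = 3 × 7.78 = 23.34 years

t₂ ≈ 23.3 years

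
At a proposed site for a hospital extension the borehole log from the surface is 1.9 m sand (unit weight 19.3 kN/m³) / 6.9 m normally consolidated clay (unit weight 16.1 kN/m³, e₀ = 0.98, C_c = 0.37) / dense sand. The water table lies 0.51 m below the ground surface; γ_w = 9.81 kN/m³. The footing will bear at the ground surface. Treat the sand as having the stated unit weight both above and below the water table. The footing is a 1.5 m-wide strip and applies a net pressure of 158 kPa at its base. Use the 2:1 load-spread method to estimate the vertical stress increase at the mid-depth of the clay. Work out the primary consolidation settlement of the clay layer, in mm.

Mid-depth of clay below the ground surface: z = 1.9 + 6.9/2 = 5.35 m.
Total vertical stress at mid-clay: σ_v = 19.3×1.9 + 16.1×3.45 = 92.215 kPa.
Pore pressure: u = 9.81×(5.35 − 0.51) = 47.48 kPa.
Initial effective stress: σ'_0 = σ_v − u = 92.215 − 47.48 = 44.735 kPa.
Stress increase at mid-clay by the 2:1 spreading method:
Δσ = qB/(B+z) = 158×1.5/(1.5+5.35) = 34.599 kPa
Final effective stress: σ'_f = σ'_0 + Δσ = 44.735 + 34.599 = 79.334 kPa.
Normally consolidated clay, so the full stress increment lies on the virgin compression line:
S_c = C_c·H/(1+e₀)·log₁₀(σ'_f/σ'_0) = 0.37×6.9/(1+0.98)×log₁₀(79.334/44.735)
    = 1.2894 × 0.24881 = 0.3208 m

S_c ≈ 321 mm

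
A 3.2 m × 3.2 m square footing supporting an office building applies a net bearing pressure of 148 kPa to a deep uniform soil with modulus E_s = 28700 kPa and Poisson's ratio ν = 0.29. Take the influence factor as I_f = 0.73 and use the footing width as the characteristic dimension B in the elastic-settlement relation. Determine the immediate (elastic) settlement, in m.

Immediate (elastic) settlement: S_e = q·B·(1−ν²)/E_s · I_f.
S_e = 148 × 3.2 × (1 − 0.29²) / 28700 × 0.73
    = 148 × 3.2 × 0.9159 / 28700 × 0.73
    = 0.01103 m

S_e ≈ 0.011 m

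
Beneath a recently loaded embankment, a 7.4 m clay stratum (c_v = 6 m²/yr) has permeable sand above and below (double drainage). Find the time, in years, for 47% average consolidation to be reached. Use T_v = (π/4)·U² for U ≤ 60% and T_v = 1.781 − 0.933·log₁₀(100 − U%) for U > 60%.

Drainage path length: H_d = H/2 = 3.7 m (double drainage).
U ≤ 60%: T_v = (π/4)·U² = (π/4)×0.47² = 0.17349.
t = T_v·H_d²/c_v = 0.17349×3.7²/6 = 0.3958 years.

t ≈ 0.396 years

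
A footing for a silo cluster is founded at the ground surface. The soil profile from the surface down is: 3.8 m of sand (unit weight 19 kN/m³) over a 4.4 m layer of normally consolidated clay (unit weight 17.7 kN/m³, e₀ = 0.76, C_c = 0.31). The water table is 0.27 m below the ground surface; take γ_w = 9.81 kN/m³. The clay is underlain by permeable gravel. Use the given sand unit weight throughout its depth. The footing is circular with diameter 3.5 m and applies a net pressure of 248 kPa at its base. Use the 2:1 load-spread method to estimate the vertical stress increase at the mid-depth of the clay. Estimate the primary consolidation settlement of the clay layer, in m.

S_c ≈ 0.161 m

Mid-depth of clay below the ground surface: z = 3.8 + 4.4/2 = 6 m.
Total vertical stress at mid-clay: σ_v = 19×3.8 + 17.7×2.2 = 111.14 kPa.
Pore pressure: u = 9.81×(6 − 0.27) = 56.211 kPa.
Initial effective stress: σ'_0 = σ_v − u = 111.14 − 56.211 = 54.929 kPa.
Stress increase at mid-clay by the 2:1 spreading method:
Δσ ≈ qD²/(D+z)² = 248×3.5²/(3.5+6)² = 33.662 kPa
Final effective stress: σ'_f = σ'_0 + Δσ = 54.929 + 33.662 = 88.591 kPa.
Normally consolidated clay, so the full stress increment lies on the virgin compression line:
S_c = C_c·H/(1+e₀)·log₁₀(σ'_f/σ'_0) = 0.31×4.4/(1+0.76)×log₁₀(88.591/54.929)
    = 0.775 × 0.20759 = 0.1609 m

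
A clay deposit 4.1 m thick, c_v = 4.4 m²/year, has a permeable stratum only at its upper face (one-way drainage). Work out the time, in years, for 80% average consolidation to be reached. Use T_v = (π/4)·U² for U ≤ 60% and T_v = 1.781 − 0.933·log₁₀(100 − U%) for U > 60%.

Drainage path length: H_d = H = 4.1 m (single drainage).
U > 60%: T_v = 1.781 − 0.933·log₁₀(100 − 80) = 0.56714.
t = T_v·H_d²/c_v = 0.56714×4.1²/4.4 = 2.167 years.

t ≈ 2.17 years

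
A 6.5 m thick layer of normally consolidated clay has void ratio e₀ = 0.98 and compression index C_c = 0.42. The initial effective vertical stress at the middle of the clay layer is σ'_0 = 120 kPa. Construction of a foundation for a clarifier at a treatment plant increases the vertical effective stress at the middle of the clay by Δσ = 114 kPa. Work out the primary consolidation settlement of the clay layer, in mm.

Final effective stress: σ'_f = σ'_0 + Δσ = 120 + 114 = 234 kPa.
Normally consolidated clay, so the full stress increment lies on the virgin compression line:
S_c = C_c·H/(1+e₀)·log₁₀(σ'_f/σ'_0) = 0.42×6.5/(1+0.98)×log₁₀(234/120)
    = 1.3788 × 0.29003 = 0.3999 m

S_c ≈ 400 mm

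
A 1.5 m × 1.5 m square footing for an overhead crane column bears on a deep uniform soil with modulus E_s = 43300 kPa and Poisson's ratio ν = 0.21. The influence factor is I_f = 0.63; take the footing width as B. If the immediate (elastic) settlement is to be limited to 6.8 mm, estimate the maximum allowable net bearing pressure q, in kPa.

q ≈ 326 kPa

S_e = q·B·(1−ν²)/E_s · I_f  ⇒  q = S_e·E_s / (B·(1−ν²)·I_f).
q = 0.0068 × 43300 / (1.5 × 0.9559 × 0.63) = 326 kPa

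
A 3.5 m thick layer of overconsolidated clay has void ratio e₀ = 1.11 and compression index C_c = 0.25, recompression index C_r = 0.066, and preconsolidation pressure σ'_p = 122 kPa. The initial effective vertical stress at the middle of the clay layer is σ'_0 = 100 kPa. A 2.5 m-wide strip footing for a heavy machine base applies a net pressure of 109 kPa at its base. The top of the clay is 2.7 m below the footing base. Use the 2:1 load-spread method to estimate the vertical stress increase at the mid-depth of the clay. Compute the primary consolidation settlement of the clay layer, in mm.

Mid-depth of clay below the footing base: z = 2.7 + 3.5/2 = 4.45 m.
Stress increase at mid-clay by the 2:1 spreading method:
Δσ = qB/(B+z) = 109×2.5/(2.5+4.45) = 39.209 kPa
Final effective stress: σ'_f = 100 + 39.209 = 139.21 kPa.
σ'_f = 139.21 > σ'_p = 122 kPa, so the stress path crosses the preconsolidation pressure — recompression up to σ'_p, then virgin compression beyond:
S_c = H/(1+e₀)·[C_r·log₁₀(σ'_p/σ'_0) + C_c·log₁₀(σ'_f/σ'_p)]
    = 3.5/2.11 × [0.066×log₁₀(122/100) + 0.25×log₁₀(139.21/122)]
    = 1.6588 × [0.0056997 + 0.014328] = 0.03322 m

S_c ≈ 33.2 mm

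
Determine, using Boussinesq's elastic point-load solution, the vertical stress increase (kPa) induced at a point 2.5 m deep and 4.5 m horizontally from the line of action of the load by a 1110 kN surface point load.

Δσ_z ≈ 2.29 kPa

Boussinesq vertical stress below a point load on an elastic half-space:
Δσ_z = 3P/(2πz²) · [1 + (r/z)²]^(−5/2)
r/z = 4.5/2.5 = 1.8; [1+(r/z)²]^(−5/2) = 0.027014.
Δσ_z = 3×1110/(2π×2.5²) × 0.027014 = 84.798 × 0.027014 = 2.291 kPa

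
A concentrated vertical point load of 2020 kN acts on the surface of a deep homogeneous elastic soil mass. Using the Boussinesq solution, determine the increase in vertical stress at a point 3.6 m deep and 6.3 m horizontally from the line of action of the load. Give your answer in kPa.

Boussinesq vertical stress below a point load on an elastic half-space:
Δσ_z = 3P/(2πz²) · [1 + (r/z)²]^(−5/2)
r/z = 6.3/3.6 = 1.75; [1+(r/z)²]^(−5/2) = 0.030062.
Δσ_z = 3×2020/(2π×3.6²) × 0.030062 = 74.42 × 0.030062 = 2.237 kPa

Δσ_z ≈ 2.24 kPa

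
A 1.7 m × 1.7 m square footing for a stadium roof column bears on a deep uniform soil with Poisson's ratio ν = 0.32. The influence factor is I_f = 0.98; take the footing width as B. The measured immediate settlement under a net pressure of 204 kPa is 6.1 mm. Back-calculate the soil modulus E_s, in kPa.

S_e = q·B·(1−ν²)/E_s · I_f  ⇒  E_s = q·B·(1−ν²)·I_f / S_e.
E_s = 204 × 1.7 × 0.8976 × 0.98 / 0.0061 = 50010 kPa

E_s ≈ 50000 kPa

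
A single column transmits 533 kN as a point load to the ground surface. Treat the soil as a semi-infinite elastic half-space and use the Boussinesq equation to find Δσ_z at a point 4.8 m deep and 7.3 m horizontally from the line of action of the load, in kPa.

Boussinesq vertical stress below a point load on an elastic half-space:
Δσ_z = 3P/(2πz²) · [1 + (r/z)²]^(−5/2)
r/z = 7.3/4.8 = 1.5208; [1+(r/z)²]^(−5/2) = 0.050057.
Δσ_z = 3×533/(2π×4.8²) × 0.050057 = 11.046 × 0.050057 = 0.5529 kPa

Δσ_z ≈ 0.553 kPa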